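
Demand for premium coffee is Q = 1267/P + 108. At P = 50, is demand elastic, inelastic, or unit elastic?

inelastic

Q = 133.340, dQ/dP = -0.507.
ε = (dQ/dP)(P/Q) ≈ -0.190.
|ε| = 0.19 < 1.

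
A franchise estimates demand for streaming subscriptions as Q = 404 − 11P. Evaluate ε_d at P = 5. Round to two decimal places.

-0.16

At P = 5, Q = 349.
dQ/dP = −11.
ε = (dQ/dP)(P/Q) = (-11)(5/349).
|ε| < 1, so demand is inelastic at this price.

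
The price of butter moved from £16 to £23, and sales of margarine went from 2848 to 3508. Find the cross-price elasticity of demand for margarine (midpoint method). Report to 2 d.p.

0.58

ΔQ_x = 3508 − 2848 = 660; ΔP_y = 23 − 16 = 7.
Midpoints: P̄_y = 19.50, Q̄_x = 3178.0.
ε_xy = (ΔQ_x/ΔP_y)(P̄_y/Q̄_x) = (660/7)(19.50/3178.0).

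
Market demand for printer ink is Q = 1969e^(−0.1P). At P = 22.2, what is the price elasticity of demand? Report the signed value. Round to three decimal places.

-2.220

At P = 22.2, Q = 213.851.
dQ/dP = −0.1·1969e^(−0.1P) = −0.1Q = -21.385.
ε = (dQ/dP)(P/Q) = (-21.385)(22.2/213.851).
|ε| > 1, so demand is elastic at this price.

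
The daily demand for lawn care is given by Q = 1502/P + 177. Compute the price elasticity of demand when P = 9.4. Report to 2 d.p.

At P = 9.4, Q = 336.787.
dQ/dP = −1502/P² = -16.999.
ε = (dQ/dP)(P/Q) = (-16.999)(9.4/336.787).
|ε| < 1, so demand is inelastic at this price.

-0.47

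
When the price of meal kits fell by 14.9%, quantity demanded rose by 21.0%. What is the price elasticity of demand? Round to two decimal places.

-1.41

ε = %ΔQ / %ΔP = (21.0)/(-14.9) = -1.409.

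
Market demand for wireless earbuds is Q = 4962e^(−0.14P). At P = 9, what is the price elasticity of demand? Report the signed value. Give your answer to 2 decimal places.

At P = 9, Q = 1407.491.
dQ/dP = −0.14·4962e^(−0.14P) = −0.14Q = -197.049.
ε = (dQ/dP)(P/Q) = (-197.049)(9/1407.491).
|ε| > 1, so demand is elastic at this price.

-1.26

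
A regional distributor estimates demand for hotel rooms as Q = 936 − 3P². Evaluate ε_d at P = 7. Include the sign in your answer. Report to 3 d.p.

At P = 7, Q = 789.
dQ/dP = −6P = -42.
ε = (dQ/dP)(P/Q) = (-42)(7/789).

-0.373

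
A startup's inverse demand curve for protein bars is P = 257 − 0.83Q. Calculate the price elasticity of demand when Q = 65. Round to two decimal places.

-3.76

At Q = 65, P = 257 − 0.83(65) = 203.05.
dP/dQ = −0.83, so dQ/dP = 1/(−0.83) = -1.205.
ε = (dQ/dP)(P/Q) = (-1.205)(203.05/65).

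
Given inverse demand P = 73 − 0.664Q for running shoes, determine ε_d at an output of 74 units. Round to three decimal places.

-0.486

At Q = 74, P = 73 − 0.664(74) = 23.86.
dP/dQ = −0.664, so dQ/dP = 1/(−0.664) = -1.506.
ε = (dQ/dP)(P/Q) = (-1.506)(23.86/74).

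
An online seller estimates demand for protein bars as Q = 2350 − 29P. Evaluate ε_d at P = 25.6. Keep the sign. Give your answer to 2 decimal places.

-0.46

At P = 25.6, Q = 1607.600.
dQ/dP = −29.
ε = (dQ/dP)(P/Q) = (-29)(25.6/1607.600).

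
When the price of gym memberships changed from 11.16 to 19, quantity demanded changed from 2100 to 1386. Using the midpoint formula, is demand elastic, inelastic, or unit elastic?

Arc ε ≈ -0.788.
|ε| = 0.79 < 1.

inelastic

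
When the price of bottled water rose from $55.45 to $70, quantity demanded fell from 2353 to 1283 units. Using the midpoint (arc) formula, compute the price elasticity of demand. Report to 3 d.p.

-2.537

ΔQ = 1283 − 2353 = -1070; ΔP = 70 − 55.45 = 14.55.
Midpoints: P̄ = 62.73, Q̄ = 1818.0.
ε = (ΔQ/ΔP)(P̄/Q̄) = (-1070/14.55)(62.73/1818.0).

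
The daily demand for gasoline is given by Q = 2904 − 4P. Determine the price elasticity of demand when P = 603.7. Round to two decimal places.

-4.94

At P = 603.7, Q = 489.200.
dQ/dP = −4.
ε = (dQ/dP)(P/Q) = (-4)(603.7/489.200).
|ε| > 1, so demand is elastic at this price.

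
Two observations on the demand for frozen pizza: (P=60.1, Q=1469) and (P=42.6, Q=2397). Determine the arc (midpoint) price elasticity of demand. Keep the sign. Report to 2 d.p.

-1.41

ΔQ = 2397 − 1469 = 928; ΔP = 42.6 − 60.1 = -17.5.
Midpoints: P̄ = 51.35, Q̄ = 1933.0.
ε = (ΔQ/ΔP)(P̄/Q̄) = (928/-17.5)(51.35/1933.0).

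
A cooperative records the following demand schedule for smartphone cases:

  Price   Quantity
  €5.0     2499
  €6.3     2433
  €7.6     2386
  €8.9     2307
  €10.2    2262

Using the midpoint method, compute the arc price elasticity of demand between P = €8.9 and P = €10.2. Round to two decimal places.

-0.14

At P = 8.9, Q = 2307; at P = 10.2, Q = 2262.
ΔQ = -45, ΔP = 1.3. Midpoints: P̄ = 9.55, Q̄ = 2284.5.
ε = (ΔQ/ΔP)(P̄/Q̄) = (-45/1.3)(9.55/2284.5).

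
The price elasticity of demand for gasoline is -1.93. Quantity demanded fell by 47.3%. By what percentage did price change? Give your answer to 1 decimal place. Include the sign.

24.5%

%ΔP ≈ %ΔQ / ε = (-47.3%)/(-1.93) = 24.51%.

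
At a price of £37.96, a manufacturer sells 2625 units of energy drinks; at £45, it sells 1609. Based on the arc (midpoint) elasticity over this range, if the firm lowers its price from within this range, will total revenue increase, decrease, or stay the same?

Arc ε = (-1016/7.04)(41.48/2117.0) ≈ -2.828.
|ε| = 2.83 > 1, so demand is elastic. A price cut therefore raises total revenue.

increase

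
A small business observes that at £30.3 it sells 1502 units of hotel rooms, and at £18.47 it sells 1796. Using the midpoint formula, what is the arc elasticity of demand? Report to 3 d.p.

ΔQ = 1796 − 1502 = 294; ΔP = 18.47 − 30.3 = -11.83.
Midpoints: P̄ = 24.38, Q̄ = 1649.0.
ε = (ΔQ/ΔP)(P̄/Q̄) = (294/-11.83)(24.38/1649.0).

-0.368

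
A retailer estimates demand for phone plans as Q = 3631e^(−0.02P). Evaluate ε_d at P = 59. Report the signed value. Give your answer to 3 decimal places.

-1.180

At P = 59, Q = 1115.729.
dQ/dP = −0.02·3631e^(−0.02P) = −0.02Q = -22.315.
ε = (dQ/dP)(P/Q) = (-22.315)(59/1115.729).
|ε| > 1, so demand is elastic at this price.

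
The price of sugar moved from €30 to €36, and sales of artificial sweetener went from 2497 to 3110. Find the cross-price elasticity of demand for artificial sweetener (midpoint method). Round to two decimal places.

ΔQ_x = 3110 − 2497 = 613; ΔP_y = 36 − 30 = 6.
Midpoints: P̄_y = 33.00, Q̄_x = 2803.5.
ε_xy = (ΔQ_x/ΔP_y)(P̄_y/Q̄_x) = (613/6)(33.00/2803.5).

1.20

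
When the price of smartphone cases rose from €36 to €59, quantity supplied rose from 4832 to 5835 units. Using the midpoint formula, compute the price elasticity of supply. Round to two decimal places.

ΔQ = 5835 − 4832 = 1003; ΔP = 59 − 36 = 23.
Midpoints: P̄ = 47.50, Q̄ = 5333.5.
ε_s = (ΔQ/ΔP)(P̄/Q̄) = (1003/23)(47.50/5333.5).

0.39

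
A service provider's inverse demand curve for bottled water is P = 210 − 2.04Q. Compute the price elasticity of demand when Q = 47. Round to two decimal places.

-1.19

At Q = 47, P = 210 − 2.04(47) = 114.12.
dP/dQ = −2.04, so dQ/dP = 1/(−2.04) = -0.490.
ε = (dQ/dP)(P/Q) = (-0.490)(114.12/47).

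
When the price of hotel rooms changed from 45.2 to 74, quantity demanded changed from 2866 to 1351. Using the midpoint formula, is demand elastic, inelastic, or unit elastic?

elastic

Arc ε ≈ -1.487.
|ε| = 1.49 > 1.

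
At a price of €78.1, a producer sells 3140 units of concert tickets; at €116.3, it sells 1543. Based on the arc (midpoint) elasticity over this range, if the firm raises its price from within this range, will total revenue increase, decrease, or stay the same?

Arc ε = (-1597/38.2)(97.20/2341.5) ≈ -1.735.
|ε| = 1.74 > 1, so demand is elastic. A price rise therefore reduces total revenue.

decrease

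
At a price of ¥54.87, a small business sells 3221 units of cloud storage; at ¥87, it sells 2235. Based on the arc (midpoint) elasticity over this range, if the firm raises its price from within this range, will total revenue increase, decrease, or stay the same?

Arc ε = (-986/32.13)(70.94/2728.0) ≈ -0.798.
|ε| = 0.80 < 1, so demand is inelastic. A price rise therefore raises total revenue.

increase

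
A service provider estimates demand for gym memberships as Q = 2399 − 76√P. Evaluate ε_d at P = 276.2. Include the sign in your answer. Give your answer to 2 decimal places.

-0.56

At P = 276.2, Q = 1135.936.
dQ/dP = −76/(2√P) = -2.287.
ε = (dQ/dP)(P/Q) = (-2.287)(276.2/1135.936).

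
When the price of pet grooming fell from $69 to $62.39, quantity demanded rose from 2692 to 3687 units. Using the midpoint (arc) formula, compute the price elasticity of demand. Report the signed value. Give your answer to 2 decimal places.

-3.10

ΔQ = 3687 − 2692 = 995; ΔP = 62.39 − 69 = -6.61.
Midpoints: P̄ = 65.69, Q̄ = 3189.5.
ε = (ΔQ/ΔP)(P̄/Q̄) = (995/-6.61)(65.69/3189.5).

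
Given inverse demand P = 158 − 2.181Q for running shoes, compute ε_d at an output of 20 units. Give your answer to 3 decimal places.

-2.622

At Q = 20, P = 158 − 2.181(20) = 114.38.
dP/dQ = −2.181, so dQ/dP = 1/(−2.181) = -0.459.
ε = (dQ/dP)(P/Q) = (-0.459)(114.38/20).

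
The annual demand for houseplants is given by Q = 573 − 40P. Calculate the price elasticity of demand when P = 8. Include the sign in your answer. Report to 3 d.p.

-1.265

At P = 8, Q = 253.
dQ/dP = −40.
ε = (dQ/dP)(P/Q) = (-40)(8/253).
|ε| > 1, so demand is elastic at this price.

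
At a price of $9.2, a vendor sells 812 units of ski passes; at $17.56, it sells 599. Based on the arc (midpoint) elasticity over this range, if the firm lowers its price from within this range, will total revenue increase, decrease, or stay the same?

Arc ε = (-213/8.36)(13.38/705.5) ≈ -0.483.
|ε| = 0.48 < 1, so demand is inelastic. A price cut therefore reduces total revenue.

decrease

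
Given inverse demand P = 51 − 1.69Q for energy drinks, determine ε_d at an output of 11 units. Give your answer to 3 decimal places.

At Q = 11, P = 51 − 1.69(11) = 32.41.
dP/dQ = −1.69, so dQ/dP = 1/(−1.69) = -0.592.
ε = (dQ/dP)(P/Q) = (-0.592)(32.41/11).

-1.743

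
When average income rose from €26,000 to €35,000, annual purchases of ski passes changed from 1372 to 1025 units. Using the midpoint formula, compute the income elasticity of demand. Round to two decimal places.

-0.98

ΔQ = -347, ΔI = 9000. Midpoints: Ī = 30,500, Q̄ = 1198.5.
ε_I = (ΔQ/ΔI)(Ī/Q̄) = (-347/9000)(30500/1198.5).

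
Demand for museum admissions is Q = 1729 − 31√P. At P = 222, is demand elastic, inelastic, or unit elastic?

inelastic

Q = 1267.110, dQ/dP = -1.040.
ε = (dQ/dP)(P/Q) ≈ -0.182.
|ε| = 0.18 < 1.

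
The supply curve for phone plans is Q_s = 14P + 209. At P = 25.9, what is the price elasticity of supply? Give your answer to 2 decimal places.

At P = 25.9, Q_s = 571.60.
dQ_s/dP = 14.
ε_s = (dQ_s/dP)(P/Q_s) = (14)(25.9/571.60).

0.63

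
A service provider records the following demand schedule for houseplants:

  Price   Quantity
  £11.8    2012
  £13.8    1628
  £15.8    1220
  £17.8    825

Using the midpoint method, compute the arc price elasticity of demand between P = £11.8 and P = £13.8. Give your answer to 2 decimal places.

-1.35

At P = 11.8, Q = 2012; at P = 13.8, Q = 1628.
ΔQ = -384, ΔP = 2.0. Midpoints: P̄ = 12.80, Q̄ = 1820.0.
ε = (ΔQ/ΔP)(P̄/Q̄) = (-384/2.0)(12.80/1820.0).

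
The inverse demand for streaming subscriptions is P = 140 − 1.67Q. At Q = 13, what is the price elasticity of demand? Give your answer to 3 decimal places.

At Q = 13, P = 140 − 1.67(13) = 118.29.
dP/dQ = −1.67, so dQ/dP = 1/(−1.67) = -0.599.
ε = (dQ/dP)(P/Q) = (-0.599)(118.29/13).

-5.449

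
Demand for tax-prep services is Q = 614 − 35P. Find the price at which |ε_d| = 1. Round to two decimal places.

8.77

For linear demand Q = a − bP, ε = −bP/(a − bP). |ε| = 1 when bP = a − bP, i.e. P = a/(2b).
P = 614/(2·35) = 614/70 = 8.7714.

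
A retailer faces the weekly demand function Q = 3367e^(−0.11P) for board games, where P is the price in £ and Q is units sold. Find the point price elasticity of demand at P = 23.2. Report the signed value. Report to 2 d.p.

At P = 23.2, Q = 262.376.
dQ/dP = −0.11·3367e^(−0.11P) = −0.11Q = -28.861.
ε = (dQ/dP)(P/Q) = (-28.861)(23.2/262.376).

-2.55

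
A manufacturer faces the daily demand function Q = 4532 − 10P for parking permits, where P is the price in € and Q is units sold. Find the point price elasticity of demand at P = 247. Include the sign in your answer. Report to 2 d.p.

-1.20

At P = 247, Q = 2062.
dQ/dP = −10.
ε = (dQ/dP)(P/Q) = (-10)(247/2062).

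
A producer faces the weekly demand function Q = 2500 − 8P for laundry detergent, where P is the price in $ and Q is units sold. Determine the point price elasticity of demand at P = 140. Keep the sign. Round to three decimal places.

At P = 140, Q = 1380.
dQ/dP = −8.
ε = (dQ/dP)(P/Q) = (-8)(140/1380).

-0.812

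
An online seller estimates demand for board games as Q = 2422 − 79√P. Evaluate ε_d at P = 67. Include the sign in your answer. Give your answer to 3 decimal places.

-0.182

At P = 67, Q = 1775.357.
dQ/dP = −79/(2√P) = -4.826.
ε = (dQ/dP)(P/Q) = (-4.826)(67/1775.357).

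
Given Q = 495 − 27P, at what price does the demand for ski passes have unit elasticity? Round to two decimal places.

9.17

For linear demand Q = a − bP, ε = −bP/(a − bP). |ε| = 1 when bP = a − bP, i.e. P = a/(2b).
P = 495/(2·27) = 495/54 = 9.1667.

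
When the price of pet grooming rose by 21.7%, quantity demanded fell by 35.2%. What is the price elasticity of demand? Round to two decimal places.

-1.62

ε = %ΔQ / %ΔP = (-35.2)/(21.7) = -1.622.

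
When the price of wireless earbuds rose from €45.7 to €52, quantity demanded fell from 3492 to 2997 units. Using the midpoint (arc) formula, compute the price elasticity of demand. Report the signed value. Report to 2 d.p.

-1.18

ΔQ = 2997 − 3492 = -495; ΔP = 52 − 45.7 = 6.3.
Midpoints: P̄ = 48.85, Q̄ = 3244.5.
ε = (ΔQ/ΔP)(P̄/Q̄) = (-495/6.3)(48.85/3244.5).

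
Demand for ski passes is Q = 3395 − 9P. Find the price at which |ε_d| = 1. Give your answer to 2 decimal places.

188.61

For linear demand Q = a − bP, ε = −bP/(a − bP). |ε| = 1 when bP = a − bP, i.e. P = a/(2b).
P = 3395/(2·9) = 3395/18 = 188.6111.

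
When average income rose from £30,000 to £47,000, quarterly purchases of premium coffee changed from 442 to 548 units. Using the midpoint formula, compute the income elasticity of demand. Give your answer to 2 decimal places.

ΔQ = 106, ΔI = 17000. Midpoints: Ī = 38,500, Q̄ = 495.0.
ε_I = (ΔQ/ΔI)(Ī/Q̄) = (106/17000)(38500/495.0).
ε_I > 0, so the good is normal.

0.48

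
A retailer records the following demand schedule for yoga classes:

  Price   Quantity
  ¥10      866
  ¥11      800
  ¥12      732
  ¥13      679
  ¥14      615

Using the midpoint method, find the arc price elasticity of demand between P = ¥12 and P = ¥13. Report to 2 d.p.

At P = 12, Q = 732; at P = 13, Q = 679.
ΔQ = -53, ΔP = 1. Midpoints: P̄ = 12.50, Q̄ = 705.5.
ε = (ΔQ/ΔP)(P̄/Q̄) = (-53/1)(12.50/705.5).

-0.94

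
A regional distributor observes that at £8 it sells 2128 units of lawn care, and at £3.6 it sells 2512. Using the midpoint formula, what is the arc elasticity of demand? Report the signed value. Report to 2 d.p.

ΔQ = 2512 − 2128 = 384; ΔP = 3.6 − 8 = -4.4.
Midpoints: P̄ = 5.80, Q̄ = 2320.0.
ε = (ΔQ/ΔP)(P̄/Q̄) = (384/-4.4)(5.80/2320.0).

-0.22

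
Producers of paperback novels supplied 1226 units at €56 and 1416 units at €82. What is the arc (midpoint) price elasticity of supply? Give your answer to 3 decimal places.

0.382

ΔQ = 1416 − 1226 = 190; ΔP = 82 − 56 = 26.
Midpoints: P̄ = 69.00, Q̄ = 1321.0.
ε_s = (ΔQ/ΔP)(P̄/Q̄) = (190/26)(69.00/1321.0).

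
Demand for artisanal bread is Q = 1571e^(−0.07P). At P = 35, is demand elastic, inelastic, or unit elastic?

elastic

Q = 135.567, dQ/dP = -9.490.
ε = (dQ/dP)(P/Q) ≈ -2.450.
|ε| = 2.45 > 1.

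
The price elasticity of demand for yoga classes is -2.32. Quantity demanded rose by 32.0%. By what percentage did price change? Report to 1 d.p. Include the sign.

%ΔP ≈ %ΔQ / ε = (32.0%)/(-2.32) = -13.79%.

-13.8%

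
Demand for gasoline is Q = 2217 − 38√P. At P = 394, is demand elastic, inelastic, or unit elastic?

Q = 1462.722, dQ/dP = -0.957.
ε = (dQ/dP)(P/Q) ≈ -0.258.
|ε| = 0.26 < 1.

inelastic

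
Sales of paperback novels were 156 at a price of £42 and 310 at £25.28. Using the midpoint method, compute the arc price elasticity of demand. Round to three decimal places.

ΔQ = 310 − 156 = 154; ΔP = 25.28 − 42 = -16.72.
Midpoints: P̄ = 33.64, Q̄ = 233.0.
ε = (ΔQ/ΔP)(P̄/Q̄) = (154/-16.72)(33.64/233.0).

-1.330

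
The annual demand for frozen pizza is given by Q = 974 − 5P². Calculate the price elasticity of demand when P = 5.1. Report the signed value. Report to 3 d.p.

At P = 5.1, Q = 843.950.
dQ/dP = −10P = -51.
ε = (dQ/dP)(P/Q) = (-51)(5.1/843.950).

-0.308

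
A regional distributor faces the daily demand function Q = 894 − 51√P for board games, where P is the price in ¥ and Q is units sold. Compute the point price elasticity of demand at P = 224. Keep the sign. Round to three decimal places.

-2.920

At P = 224, Q = 130.702.
dQ/dP = −51/(2√P) = -1.704.
ε = (dQ/dP)(P/Q) = (-1.704)(224/130.702).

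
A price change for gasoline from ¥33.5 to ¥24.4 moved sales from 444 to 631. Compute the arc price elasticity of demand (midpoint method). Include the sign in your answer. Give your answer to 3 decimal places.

-1.107

ΔQ = 631 − 444 = 187; ΔP = 24.4 − 33.5 = -9.1.
Midpoints: P̄ = 28.95, Q̄ = 537.5.
ε = (ΔQ/ΔP)(P̄/Q̄) = (187/-9.1)(28.95/537.5).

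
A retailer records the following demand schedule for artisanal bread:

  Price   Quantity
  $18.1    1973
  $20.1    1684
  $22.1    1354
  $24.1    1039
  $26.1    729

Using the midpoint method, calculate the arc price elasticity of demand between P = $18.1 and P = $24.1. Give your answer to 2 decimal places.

-2.18

At P = 18.1, Q = 1973; at P = 24.1, Q = 1039.
ΔQ = -934, ΔP = 6.0. Midpoints: P̄ = 21.10, Q̄ = 1506.0.
ε = (ΔQ/ΔP)(P̄/Q̄) = (-934/6.0)(21.10/1506.0).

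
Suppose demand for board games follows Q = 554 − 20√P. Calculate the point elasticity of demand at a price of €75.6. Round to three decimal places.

-0.229

At P = 75.6, Q = 380.103.
dQ/dP = −20/(2√P) = -1.150.
ε = (dQ/dP)(P/Q) = (-1.150)(75.6/380.103).
|ε| < 1, so demand is inelastic at this price.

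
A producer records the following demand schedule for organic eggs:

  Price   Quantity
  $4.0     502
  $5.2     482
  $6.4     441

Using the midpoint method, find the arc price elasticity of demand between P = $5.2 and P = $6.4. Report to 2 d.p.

-0.43

At P = 5.2, Q = 482; at P = 6.4, Q = 441.
ΔQ = -41, ΔP = 1.2. Midpoints: P̄ = 5.80, Q̄ = 461.5.
ε = (ΔQ/ΔP)(P̄/Q̄) = (-41/1.2)(5.80/461.5).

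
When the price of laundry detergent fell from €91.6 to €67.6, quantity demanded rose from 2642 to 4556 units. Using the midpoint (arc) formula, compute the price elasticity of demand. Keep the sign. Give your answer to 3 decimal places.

-1.764

ΔQ = 4556 − 2642 = 1914; ΔP = 67.6 − 91.6 = -24.
Midpoints: P̄ = 79.60, Q̄ = 3599.0.
ε = (ΔQ/ΔP)(P̄/Q̄) = (1914/-24)(79.60/3599.0).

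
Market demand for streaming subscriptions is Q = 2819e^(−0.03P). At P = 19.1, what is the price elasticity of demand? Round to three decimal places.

-0.573

At P = 19.1, Q = 1589.441.
dQ/dP = −0.03·2819e^(−0.03P) = −0.03Q = -47.683.
ε = (dQ/dP)(P/Q) = (-47.683)(19.1/1589.441).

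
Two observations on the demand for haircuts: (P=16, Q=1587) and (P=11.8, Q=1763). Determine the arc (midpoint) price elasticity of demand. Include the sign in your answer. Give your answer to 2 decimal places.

ΔQ = 1763 − 1587 = 176; ΔP = 11.8 − 16 = -4.2.
Midpoints: P̄ = 13.90, Q̄ = 1675.0.
ε = (ΔQ/ΔP)(P̄/Q̄) = (176/-4.2)(13.90/1675.0).

-0.35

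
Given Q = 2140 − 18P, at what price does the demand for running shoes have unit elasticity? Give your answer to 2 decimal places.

For linear demand Q = a − bP, ε = −bP/(a − bP). |ε| = 1 when bP = a − bP, i.e. P = a/(2b).
P = 2140/(2·18) = 2140/36 = 59.4444.

59.44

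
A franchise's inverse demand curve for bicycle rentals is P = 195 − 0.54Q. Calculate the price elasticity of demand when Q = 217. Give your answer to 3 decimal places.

At Q = 217, P = 195 − 0.54(217) = 77.82.
dP/dQ = −0.54, so dQ/dP = 1/(−0.54) = -1.852.
ε = (dQ/dP)(P/Q) = (-1.852)(77.82/217).

-0.664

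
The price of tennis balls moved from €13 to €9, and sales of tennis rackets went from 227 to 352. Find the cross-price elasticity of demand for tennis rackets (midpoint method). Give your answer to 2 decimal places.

-1.19

ΔQ_x = 352 − 227 = 125; ΔP_y = 9 − 13 = -4.
Midpoints: P̄_y = 11.00, Q̄_x = 289.5.
ε_xy = (ΔQ_x/ΔP_y)(P̄_y/Q̄_x) = (125/-4)(11.00/289.5).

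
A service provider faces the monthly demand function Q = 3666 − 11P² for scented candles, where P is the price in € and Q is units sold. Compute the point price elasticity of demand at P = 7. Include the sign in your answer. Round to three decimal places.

-0.345

At P = 7, Q = 3127.
dQ/dP = −22P = -154.
ε = (dQ/dP)(P/Q) = (-154)(7/3127).
|ε| < 1, so demand is inelastic at this price.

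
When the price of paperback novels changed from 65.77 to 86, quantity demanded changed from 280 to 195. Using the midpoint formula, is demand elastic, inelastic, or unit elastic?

elastic

Arc ε ≈ -1.343.
|ε| = 1.34 > 1.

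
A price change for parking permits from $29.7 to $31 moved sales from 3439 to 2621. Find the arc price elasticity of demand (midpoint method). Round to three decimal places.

-6.303

ΔQ = 2621 − 3439 = -818; ΔP = 31 − 29.7 = 1.3.
Midpoints: P̄ = 30.35, Q̄ = 3030.0.
ε = (ΔQ/ΔP)(P̄/Q̄) = (-818/1.3)(30.35/3030.0).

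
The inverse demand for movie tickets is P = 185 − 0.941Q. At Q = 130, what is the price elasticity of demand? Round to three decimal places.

At Q = 130, P = 185 − 0.941(130) = 62.67.
dP/dQ = −0.941, so dQ/dP = 1/(−0.941) = -1.063.
ε = (dQ/dP)(P/Q) = (-1.063)(62.67/130).

-0.512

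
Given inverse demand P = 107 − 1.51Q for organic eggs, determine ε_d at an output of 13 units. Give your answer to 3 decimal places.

-4.451

At Q = 13, P = 107 − 1.51(13) = 87.37.
dP/dQ = −1.51, so dQ/dP = 1/(−1.51) = -0.662.
ε = (dQ/dP)(P/Q) = (-0.662)(87.37/13).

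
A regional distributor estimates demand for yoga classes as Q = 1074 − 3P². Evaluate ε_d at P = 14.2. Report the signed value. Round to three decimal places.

At P = 14.2, Q = 469.080.
dQ/dP = −6P = -85.200.
ε = (dQ/dP)(P/Q) = (-85.200)(14.2/469.080).
|ε| > 1, so demand is elastic at this price.

-2.579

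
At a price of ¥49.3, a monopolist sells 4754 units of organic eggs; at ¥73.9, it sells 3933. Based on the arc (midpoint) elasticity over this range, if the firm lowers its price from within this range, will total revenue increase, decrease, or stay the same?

decrease

Arc ε = (-821/24.6)(61.60/4343.5) ≈ -0.473.
|ε| = 0.47 < 1, so demand is inelastic. A price cut therefore reduces total revenue.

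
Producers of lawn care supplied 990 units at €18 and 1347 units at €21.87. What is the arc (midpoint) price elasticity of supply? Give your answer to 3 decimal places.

1.574

ΔQ = 1347 − 990 = 357; ΔP = 21.87 − 18 = 3.87.
Midpoints: P̄ = 19.94, Q̄ = 1168.5.
ε_s = (ΔQ/ΔP)(P̄/Q̄) = (357/3.87)(19.94/1168.5).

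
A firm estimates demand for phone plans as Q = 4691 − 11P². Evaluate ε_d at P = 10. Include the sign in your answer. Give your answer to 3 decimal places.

-0.613

At P = 10, Q = 3591.
dQ/dP = −22P = -220.
ε = (dQ/dP)(P/Q) = (-220)(10/3591).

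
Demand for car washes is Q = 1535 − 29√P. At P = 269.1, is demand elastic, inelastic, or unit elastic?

Q = 1059.276, dQ/dP = -0.884.
ε = (dQ/dP)(P/Q) ≈ -0.225.
|ε| = 0.22 < 1.

inelastic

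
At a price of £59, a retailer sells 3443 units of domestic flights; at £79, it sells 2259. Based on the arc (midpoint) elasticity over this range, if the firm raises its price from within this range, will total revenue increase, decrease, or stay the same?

decrease

Arc ε = (-1184/20)(69.00/2851.0) ≈ -1.433.
|ε| = 1.43 > 1, so demand is elastic. A price rise therefore reduces total revenue.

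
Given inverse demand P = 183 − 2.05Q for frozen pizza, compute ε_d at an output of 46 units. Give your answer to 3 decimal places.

At Q = 46, P = 183 − 2.05(46) = 88.70.
dP/dQ = −2.05, so dQ/dP = 1/(−2.05) = -0.488.
ε = (dQ/dP)(P/Q) = (-0.488)(88.70/46).

-0.941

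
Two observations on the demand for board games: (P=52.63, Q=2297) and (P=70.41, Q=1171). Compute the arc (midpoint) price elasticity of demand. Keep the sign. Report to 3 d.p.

-2.247

ΔQ = 1171 − 2297 = -1126; ΔP = 70.41 − 52.63 = 17.78.
Midpoints: P̄ = 61.52, Q̄ = 1734.0.
ε = (ΔQ/ΔP)(P̄/Q̄) = (-1126/17.78)(61.52/1734.0).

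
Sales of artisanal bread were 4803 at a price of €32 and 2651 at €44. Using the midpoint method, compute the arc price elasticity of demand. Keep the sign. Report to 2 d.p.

-1.83

ΔQ = 2651 − 4803 = -2152; ΔP = 44 − 32 = 12.
Midpoints: P̄ = 38.00, Q̄ = 3727.0.
ε = (ΔQ/ΔP)(P̄/Q̄) = (-2152/12)(38.00/3727.0).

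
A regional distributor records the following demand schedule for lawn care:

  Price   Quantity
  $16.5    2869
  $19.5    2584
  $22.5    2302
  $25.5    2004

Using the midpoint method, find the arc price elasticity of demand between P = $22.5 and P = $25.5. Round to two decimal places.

At P = 22.5, Q = 2302; at P = 25.5, Q = 2004.
ΔQ = -298, ΔP = 3.0. Midpoints: P̄ = 24.00, Q̄ = 2153.0.
ε = (ΔQ/ΔP)(P̄/Q̄) = (-298/3.0)(24.00/2153.0).

-1.11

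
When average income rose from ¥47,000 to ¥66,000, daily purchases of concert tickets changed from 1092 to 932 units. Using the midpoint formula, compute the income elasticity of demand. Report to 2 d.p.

ΔQ = -160, ΔI = 19000. Midpoints: Ī = 56,500, Q̄ = 1012.0.
ε_I = (ΔQ/ΔI)(Ī/Q̄) = (-160/19000)(56500/1012.0).

-0.47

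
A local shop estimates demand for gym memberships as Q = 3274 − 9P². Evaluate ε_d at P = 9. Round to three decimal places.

-0.573

At P = 9, Q = 2545.
dQ/dP = −18P = -162.
ε = (dQ/dP)(P/Q) = (-162)(9/2545).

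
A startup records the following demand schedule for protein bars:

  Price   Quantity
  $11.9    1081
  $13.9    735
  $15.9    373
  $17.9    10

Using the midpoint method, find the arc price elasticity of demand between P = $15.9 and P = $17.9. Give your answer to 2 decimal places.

At P = 15.9, Q = 373; at P = 17.9, Q = 10.
ΔQ = -363, ΔP = 2.0. Midpoints: P̄ = 16.90, Q̄ = 191.5.
ε = (ΔQ/ΔP)(P̄/Q̄) = (-363/2.0)(16.90/191.5).

-16.02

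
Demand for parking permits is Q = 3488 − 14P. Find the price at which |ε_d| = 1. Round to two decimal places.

124.57

For linear demand Q = a − bP, ε = −bP/(a − bP). |ε| = 1 when bP = a − bP, i.e. P = a/(2b).
P = 3488/(2·14) = 3488/28 = 124.5714.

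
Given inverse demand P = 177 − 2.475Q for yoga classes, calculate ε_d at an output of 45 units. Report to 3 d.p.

At Q = 45, P = 177 − 2.475(45) = 65.62.
dP/dQ = −2.475, so dQ/dP = 1/(−2.475) = -0.404.
ε = (dQ/dP)(P/Q) = (-0.404)(65.62/45).

-0.589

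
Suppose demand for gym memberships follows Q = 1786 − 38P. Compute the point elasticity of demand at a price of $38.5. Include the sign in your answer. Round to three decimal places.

-4.529

At P = 38.5, Q = 323.
dQ/dP = −38.
ε = (dQ/dP)(P/Q) = (-38)(38.5/323).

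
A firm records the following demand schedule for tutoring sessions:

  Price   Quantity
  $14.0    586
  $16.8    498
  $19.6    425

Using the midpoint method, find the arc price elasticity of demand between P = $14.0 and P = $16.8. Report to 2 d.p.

At P = 14.0, Q = 586; at P = 16.8, Q = 498.
ΔQ = -88, ΔP = 2.8. Midpoints: P̄ = 15.40, Q̄ = 542.0.
ε = (ΔQ/ΔP)(P̄/Q̄) = (-88/2.8)(15.40/542.0).

-0.89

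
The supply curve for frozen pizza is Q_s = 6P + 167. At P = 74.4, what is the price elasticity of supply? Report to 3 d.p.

0.728

At P = 74.4, Q_s = 613.40.
dQ_s/dP = 6.
ε_s = (dQ_s/dP)(P/Q_s) = (6)(74.4/613.40).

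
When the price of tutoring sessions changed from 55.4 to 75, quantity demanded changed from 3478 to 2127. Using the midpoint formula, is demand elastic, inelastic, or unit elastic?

elastic

Arc ε ≈ -1.604.
|ε| = 1.60 > 1.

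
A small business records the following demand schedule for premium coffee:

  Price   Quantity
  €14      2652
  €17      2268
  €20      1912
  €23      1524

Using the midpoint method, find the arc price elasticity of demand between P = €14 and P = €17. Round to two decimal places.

At P = 14, Q = 2652; at P = 17, Q = 2268.
ΔQ = -384, ΔP = 3. Midpoints: P̄ = 15.50, Q̄ = 2460.0.
ε = (ΔQ/ΔP)(P̄/Q̄) = (-384/3)(15.50/2460.0).

-0.81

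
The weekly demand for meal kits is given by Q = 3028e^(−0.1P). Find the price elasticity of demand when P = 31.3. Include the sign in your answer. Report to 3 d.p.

-3.130

At P = 31.3, Q = 132.377.
dQ/dP = −0.1·3028e^(−0.1P) = −0.1Q = -13.238.
ε = (dQ/dP)(P/Q) = (-13.238)(31.3/132.377).
|ε| > 1, so demand is elastic at this price.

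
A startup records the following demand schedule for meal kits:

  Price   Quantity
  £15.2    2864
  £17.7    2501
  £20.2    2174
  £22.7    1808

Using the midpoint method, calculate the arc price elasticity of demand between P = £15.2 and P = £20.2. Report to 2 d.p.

-0.97

At P = 15.2, Q = 2864; at P = 20.2, Q = 2174.
ΔQ = -690, ΔP = 5.0. Midpoints: P̄ = 17.70, Q̄ = 2519.0.
ε = (ΔQ/ΔP)(P̄/Q̄) = (-690/5.0)(17.70/2519.0).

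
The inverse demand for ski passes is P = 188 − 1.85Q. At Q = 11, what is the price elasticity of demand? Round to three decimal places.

-8.238

At Q = 11, P = 188 − 1.85(11) = 167.65.
dP/dQ = −1.85, so dQ/dP = 1/(−1.85) = -0.541.
ε = (dQ/dP)(P/Q) = (-0.541)(167.65/11).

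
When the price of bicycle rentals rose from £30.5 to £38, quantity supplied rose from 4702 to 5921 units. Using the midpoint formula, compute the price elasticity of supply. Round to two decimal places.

1.05

ΔQ = 5921 − 4702 = 1219; ΔP = 38 − 30.5 = 7.5.
Midpoints: P̄ = 34.25, Q̄ = 5311.5.
ε_s = (ΔQ/ΔP)(P̄/Q̄) = (1219/7.5)(34.25/5311.5).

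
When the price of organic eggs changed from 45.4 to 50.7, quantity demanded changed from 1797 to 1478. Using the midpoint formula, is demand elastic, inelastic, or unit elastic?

elastic

Arc ε ≈ -1.766.
|ε| = 1.77 > 1.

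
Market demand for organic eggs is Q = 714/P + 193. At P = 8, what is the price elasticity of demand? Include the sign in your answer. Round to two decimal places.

-0.32

At P = 8, Q = 282.250.
dQ/dP = −714/P² = -11.156.
ε = (dQ/dP)(P/Q) = (-11.156)(8/282.250).
|ε| < 1, so demand is inelastic at this price.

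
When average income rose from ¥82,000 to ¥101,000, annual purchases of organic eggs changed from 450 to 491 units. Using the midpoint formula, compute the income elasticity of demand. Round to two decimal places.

ΔQ = 41, ΔI = 19000. Midpoints: Ī = 91,500, Q̄ = 470.5.
ε_I = (ΔQ/ΔI)(Ī/Q̄) = (41/19000)(91500/470.5).
ε_I > 0, so the good is normal.

0.42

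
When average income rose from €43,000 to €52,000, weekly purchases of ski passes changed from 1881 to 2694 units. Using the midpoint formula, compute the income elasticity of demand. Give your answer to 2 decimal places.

1.88

ΔQ = 813, ΔI = 9000. Midpoints: Ī = 47,500, Q̄ = 2287.5.
ε_I = (ΔQ/ΔI)(Ī/Q̄) = (813/9000)(47500/2287.5).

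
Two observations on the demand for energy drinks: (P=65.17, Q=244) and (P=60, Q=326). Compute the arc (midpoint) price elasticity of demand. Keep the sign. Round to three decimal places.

ΔQ = 326 − 244 = 82; ΔP = 60 − 65.17 = -5.17.
Midpoints: P̄ = 62.59, Q̄ = 285.0.
ε = (ΔQ/ΔP)(P̄/Q̄) = (82/-5.17)(62.59/285.0).

-3.483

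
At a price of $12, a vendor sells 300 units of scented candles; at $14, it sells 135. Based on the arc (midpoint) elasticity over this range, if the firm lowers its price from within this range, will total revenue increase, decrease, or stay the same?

increase

Arc ε = (-165/2)(13.00/217.5) ≈ -4.931.
|ε| = 4.93 > 1, so demand is elastic. A price cut therefore raises total revenue.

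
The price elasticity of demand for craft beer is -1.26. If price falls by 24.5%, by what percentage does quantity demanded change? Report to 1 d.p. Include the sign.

%ΔQ ≈ ε × %ΔP = (-1.26)(-24.5%) = 30.87%.

30.9%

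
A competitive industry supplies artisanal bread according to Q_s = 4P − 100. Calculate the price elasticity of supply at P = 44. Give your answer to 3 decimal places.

2.316

At P = 44, Q_s = 76.
dQ_s/dP = 4.
ε_s = (dQ_s/dP)(P/Q_s) = (4)(44/76).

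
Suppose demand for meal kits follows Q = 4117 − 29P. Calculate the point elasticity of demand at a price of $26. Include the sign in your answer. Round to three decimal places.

At P = 26, Q = 3363.
dQ/dP = −29.
ε = (dQ/dP)(P/Q) = (-29)(26/3363).

-0.224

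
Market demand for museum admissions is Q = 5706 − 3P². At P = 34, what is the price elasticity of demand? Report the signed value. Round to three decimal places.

At P = 34, Q = 2238.
dQ/dP = −6P = -204.
ε = (dQ/dP)(P/Q) = (-204)(34/2238).

-3.099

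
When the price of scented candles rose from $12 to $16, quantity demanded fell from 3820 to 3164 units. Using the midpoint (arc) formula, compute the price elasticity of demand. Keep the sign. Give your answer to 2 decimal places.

ΔQ = 3164 − 3820 = -656; ΔP = 16 − 12 = 4.
Midpoints: P̄ = 14.00, Q̄ = 3492.0.
ε = (ΔQ/ΔP)(P̄/Q̄) = (-656/4)(14.00/3492.0).

-0.66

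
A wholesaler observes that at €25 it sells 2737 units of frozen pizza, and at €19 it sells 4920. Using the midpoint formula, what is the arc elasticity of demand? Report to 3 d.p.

ΔQ = 4920 − 2737 = 2183; ΔP = 19 − 25 = -6.
Midpoints: P̄ = 22.00, Q̄ = 3828.5.
ε = (ΔQ/ΔP)(P̄/Q̄) = (2183/-6)(22.00/3828.5).

-2.091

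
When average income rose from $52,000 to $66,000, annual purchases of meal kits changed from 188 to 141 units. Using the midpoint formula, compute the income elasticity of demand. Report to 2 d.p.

-1.20

ΔQ = -47, ΔI = 14000. Midpoints: Ī = 59,000, Q̄ = 164.5.
ε_I = (ΔQ/ΔI)(Ī/Q̄) = (-47/14000)(59000/164.5).
ε_I < 0, so the good is inferior.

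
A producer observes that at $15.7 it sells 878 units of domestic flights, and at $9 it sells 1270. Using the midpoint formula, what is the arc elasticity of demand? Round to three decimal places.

ΔQ = 1270 − 878 = 392; ΔP = 9 − 15.7 = -6.7.
Midpoints: P̄ = 12.35, Q̄ = 1074.0.
ε = (ΔQ/ΔP)(P̄/Q̄) = (392/-6.7)(12.35/1074.0).

-0.673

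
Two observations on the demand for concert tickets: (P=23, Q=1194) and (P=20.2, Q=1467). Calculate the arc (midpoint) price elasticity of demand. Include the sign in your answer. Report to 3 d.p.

-1.583

ΔQ = 1467 − 1194 = 273; ΔP = 20.2 − 23 = -2.8.
Midpoints: P̄ = 21.60, Q̄ = 1330.5.
ε = (ΔQ/ΔP)(P̄/Q̄) = (273/-2.8)(21.60/1330.5).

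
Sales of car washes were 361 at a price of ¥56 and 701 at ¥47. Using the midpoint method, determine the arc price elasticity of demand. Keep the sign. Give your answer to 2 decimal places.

-3.66

ΔQ = 701 − 361 = 340; ΔP = 47 − 56 = -9.
Midpoints: P̄ = 51.50, Q̄ = 531.0.
ε = (ΔQ/ΔP)(P̄/Q̄) = (340/-9)(51.50/531.0).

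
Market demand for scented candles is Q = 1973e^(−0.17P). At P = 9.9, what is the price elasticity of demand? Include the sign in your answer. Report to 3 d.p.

-1.683

At P = 9.9, Q = 366.614.
dQ/dP = −0.17·1973e^(−0.17P) = −0.17Q = -62.324.
ε = (dQ/dP)(P/Q) = (-62.324)(9.9/366.614).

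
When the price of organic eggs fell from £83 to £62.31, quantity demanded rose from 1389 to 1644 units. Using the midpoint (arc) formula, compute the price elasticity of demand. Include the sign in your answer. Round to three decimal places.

ΔQ = 1644 − 1389 = 255; ΔP = 62.31 − 83 = -20.69.
Midpoints: P̄ = 72.66, Q̄ = 1516.5.
ε = (ΔQ/ΔP)(P̄/Q̄) = (255/-20.69)(72.66/1516.5).

-0.590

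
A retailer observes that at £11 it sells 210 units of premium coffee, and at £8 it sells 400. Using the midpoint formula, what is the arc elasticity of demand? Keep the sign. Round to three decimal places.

ΔQ = 400 − 210 = 190; ΔP = 8 − 11 = -3.
Midpoints: P̄ = 9.50, Q̄ = 305.0.
ε = (ΔQ/ΔP)(P̄/Q̄) = (190/-3)(9.50/305.0).

-1.973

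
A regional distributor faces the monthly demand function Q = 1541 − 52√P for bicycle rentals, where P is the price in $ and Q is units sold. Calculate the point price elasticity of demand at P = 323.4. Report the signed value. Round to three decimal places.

-0.772

At P = 323.4, Q = 605.867.
dQ/dP = −52/(2√P) = -1.446.
ε = (dQ/dP)(P/Q) = (-1.446)(323.4/605.867).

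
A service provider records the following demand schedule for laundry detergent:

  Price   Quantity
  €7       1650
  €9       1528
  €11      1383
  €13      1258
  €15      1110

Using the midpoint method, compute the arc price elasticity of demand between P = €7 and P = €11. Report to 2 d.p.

-0.40

At P = 7, Q = 1650; at P = 11, Q = 1383.
ΔQ = -267, ΔP = 4. Midpoints: P̄ = 9.00, Q̄ = 1516.5.
ε = (ΔQ/ΔP)(P̄/Q̄) = (-267/4)(9.00/1516.5).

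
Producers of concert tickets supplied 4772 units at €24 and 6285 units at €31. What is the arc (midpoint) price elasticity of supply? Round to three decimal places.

ΔQ = 6285 − 4772 = 1513; ΔP = 31 − 24 = 7.
Midpoints: P̄ = 27.50, Q̄ = 5528.5.
ε_s = (ΔQ/ΔP)(P̄/Q̄) = (1513/7)(27.50/5528.5).

1.075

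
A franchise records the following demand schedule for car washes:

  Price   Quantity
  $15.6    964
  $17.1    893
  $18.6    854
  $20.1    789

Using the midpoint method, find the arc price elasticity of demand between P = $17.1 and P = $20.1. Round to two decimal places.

At P = 17.1, Q = 893; at P = 20.1, Q = 789.
ΔQ = -104, ΔP = 3.0. Midpoints: P̄ = 18.60, Q̄ = 841.0.
ε = (ΔQ/ΔP)(P̄/Q̄) = (-104/3.0)(18.60/841.0).

-0.77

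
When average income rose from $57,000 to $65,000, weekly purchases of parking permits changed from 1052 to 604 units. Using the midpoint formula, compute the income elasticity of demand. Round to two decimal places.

ΔQ = -448, ΔI = 8000. Midpoints: Ī = 61,000, Q̄ = 828.0.
ε_I = (ΔQ/ΔI)(Ī/Q̄) = (-448/8000)(61000/828.0).

-4.13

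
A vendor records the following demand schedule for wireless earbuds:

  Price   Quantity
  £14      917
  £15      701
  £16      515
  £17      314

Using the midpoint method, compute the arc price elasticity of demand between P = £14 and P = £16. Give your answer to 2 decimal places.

At P = 14, Q = 917; at P = 16, Q = 515.
ΔQ = -402, ΔP = 2. Midpoints: P̄ = 15.00, Q̄ = 716.0.
ε = (ΔQ/ΔP)(P̄/Q̄) = (-402/2)(15.00/716.0).

-4.21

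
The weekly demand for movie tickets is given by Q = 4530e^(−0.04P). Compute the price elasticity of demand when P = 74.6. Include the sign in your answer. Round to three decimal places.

-2.984

At P = 74.6, Q = 229.173.
dQ/dP = −0.04·4530e^(−0.04P) = −0.04Q = -9.167.
ε = (dQ/dP)(P/Q) = (-9.167)(74.6/229.173).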